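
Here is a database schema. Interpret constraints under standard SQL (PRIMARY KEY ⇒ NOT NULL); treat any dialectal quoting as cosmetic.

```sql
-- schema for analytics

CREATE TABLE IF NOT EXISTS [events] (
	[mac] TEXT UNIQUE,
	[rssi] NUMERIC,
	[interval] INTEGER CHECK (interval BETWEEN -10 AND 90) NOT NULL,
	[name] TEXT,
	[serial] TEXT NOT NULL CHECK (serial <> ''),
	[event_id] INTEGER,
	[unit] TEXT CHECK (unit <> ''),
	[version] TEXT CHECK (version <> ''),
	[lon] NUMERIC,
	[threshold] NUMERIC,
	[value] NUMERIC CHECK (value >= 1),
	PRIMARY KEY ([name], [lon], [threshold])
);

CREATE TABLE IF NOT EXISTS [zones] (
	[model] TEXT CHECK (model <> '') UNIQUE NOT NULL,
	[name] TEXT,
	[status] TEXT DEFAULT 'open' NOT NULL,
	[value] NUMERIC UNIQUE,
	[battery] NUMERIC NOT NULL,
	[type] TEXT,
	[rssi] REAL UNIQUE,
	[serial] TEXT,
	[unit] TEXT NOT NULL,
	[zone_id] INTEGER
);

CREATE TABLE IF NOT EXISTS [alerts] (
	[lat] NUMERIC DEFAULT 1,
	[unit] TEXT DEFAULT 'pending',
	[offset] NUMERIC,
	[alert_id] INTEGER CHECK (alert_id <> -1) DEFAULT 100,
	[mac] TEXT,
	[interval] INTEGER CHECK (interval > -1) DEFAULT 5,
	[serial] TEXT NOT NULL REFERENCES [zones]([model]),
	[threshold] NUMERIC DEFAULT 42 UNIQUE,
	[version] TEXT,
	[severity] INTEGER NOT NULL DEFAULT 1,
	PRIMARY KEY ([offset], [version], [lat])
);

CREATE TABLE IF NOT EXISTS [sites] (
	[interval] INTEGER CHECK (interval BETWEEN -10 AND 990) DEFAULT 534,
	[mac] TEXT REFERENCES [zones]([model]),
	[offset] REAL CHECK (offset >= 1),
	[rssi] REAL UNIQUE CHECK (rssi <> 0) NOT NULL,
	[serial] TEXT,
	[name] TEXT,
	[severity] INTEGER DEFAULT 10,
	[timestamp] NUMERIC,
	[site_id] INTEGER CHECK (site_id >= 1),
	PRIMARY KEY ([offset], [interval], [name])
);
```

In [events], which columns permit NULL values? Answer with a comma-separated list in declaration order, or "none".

mac, rssi, event_id, unit, version, value

- mac: UNIQUE does not imply NOT NULL → nullable.
- rssi: no NOT NULL constraint applies → nullable.
- interval: declared NOT NULL → not nullable.
- name: part of the PRIMARY KEY, which implies NOT NULL → not nullable.
- serial: declared NOT NULL → not nullable.
- event_id: no NOT NULL constraint applies → nullable.
- unit: CHECK does not forbid NULL (a CHECK constraint passes when its expression is NULL) → nullable.
- version: CHECK does not forbid NULL (a CHECK constraint passes when its expression is NULL) → nullable.
- lon: part of the PRIMARY KEY, which implies NOT NULL → not nullable.
- threshold: part of the PRIMARY KEY, which implies NOT NULL → not nullable.
- value: CHECK does not forbid NULL (a CHECK constraint passes when its expression is NULL) → nullable.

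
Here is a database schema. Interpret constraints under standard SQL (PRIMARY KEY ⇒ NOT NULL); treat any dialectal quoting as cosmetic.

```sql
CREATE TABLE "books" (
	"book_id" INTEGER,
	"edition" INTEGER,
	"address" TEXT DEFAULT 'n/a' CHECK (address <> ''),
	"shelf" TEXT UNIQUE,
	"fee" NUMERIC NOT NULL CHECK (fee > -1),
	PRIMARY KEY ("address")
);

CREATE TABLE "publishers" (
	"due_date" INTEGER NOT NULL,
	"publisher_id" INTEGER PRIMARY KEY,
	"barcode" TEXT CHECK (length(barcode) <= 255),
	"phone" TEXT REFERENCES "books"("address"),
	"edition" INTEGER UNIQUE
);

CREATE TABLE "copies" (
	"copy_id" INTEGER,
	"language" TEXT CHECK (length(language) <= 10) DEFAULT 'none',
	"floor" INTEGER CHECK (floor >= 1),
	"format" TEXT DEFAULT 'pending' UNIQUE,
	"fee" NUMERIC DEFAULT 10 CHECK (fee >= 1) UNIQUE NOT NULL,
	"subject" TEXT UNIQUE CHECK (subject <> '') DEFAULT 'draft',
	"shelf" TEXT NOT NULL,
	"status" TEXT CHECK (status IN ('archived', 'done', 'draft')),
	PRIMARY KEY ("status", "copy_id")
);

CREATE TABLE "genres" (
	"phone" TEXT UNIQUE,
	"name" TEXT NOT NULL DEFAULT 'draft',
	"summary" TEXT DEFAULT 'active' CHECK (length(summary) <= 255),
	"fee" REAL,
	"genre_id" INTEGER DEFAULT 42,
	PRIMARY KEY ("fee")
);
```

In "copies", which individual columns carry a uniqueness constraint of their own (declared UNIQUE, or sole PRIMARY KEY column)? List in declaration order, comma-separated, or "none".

format, fee, subject

- copy_id: part of a composite PRIMARY KEY — only the tuple is unique, not this column on its own.
- language: no UNIQUE or single-column PK constraint.
- floor: no UNIQUE or single-column PK constraint.
- format: declared UNIQUE → unique.
- fee: declared UNIQUE → unique.
- subject: declared UNIQUE → unique.
- shelf: no UNIQUE or single-column PK constraint.
- status: part of a composite PRIMARY KEY — only the tuple is unique, not this column on its own.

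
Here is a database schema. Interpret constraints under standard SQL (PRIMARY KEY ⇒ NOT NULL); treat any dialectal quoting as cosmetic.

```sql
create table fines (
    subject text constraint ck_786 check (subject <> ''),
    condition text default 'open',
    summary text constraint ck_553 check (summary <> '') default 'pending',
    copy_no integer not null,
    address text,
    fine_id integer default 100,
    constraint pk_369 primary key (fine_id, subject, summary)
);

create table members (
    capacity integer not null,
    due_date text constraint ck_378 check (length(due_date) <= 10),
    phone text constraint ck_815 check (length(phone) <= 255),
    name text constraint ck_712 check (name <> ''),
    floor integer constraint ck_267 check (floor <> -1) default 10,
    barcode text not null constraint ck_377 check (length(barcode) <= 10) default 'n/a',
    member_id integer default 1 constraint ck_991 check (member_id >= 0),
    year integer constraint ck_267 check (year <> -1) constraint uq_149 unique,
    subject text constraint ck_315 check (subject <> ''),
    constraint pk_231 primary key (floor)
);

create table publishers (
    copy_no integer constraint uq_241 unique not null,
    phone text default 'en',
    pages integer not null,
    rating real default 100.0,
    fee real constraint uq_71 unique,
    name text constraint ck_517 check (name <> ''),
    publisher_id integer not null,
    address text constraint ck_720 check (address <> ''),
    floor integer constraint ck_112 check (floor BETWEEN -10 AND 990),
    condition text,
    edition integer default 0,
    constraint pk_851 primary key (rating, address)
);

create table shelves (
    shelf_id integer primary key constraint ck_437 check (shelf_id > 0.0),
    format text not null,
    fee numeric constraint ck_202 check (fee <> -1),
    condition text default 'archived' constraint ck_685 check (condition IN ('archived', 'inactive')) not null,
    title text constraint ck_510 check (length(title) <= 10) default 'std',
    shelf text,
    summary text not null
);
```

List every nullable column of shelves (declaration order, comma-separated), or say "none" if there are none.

- shelf_id: part of the PRIMARY KEY, which implies NOT NULL → not nullable.
- format: declared NOT NULL → not nullable.
- fee: CHECK does not forbid NULL (a CHECK constraint passes when its expression is NULL) → nullable.
- condition: declared NOT NULL → not nullable.
- title: CHECK does not forbid NULL (a CHECK constraint passes when its expression is NULL) → nullable.
- shelf: no NOT NULL constraint applies → nullable.
- summary: declared NOT NULL → not nullable.

fee, title, shelf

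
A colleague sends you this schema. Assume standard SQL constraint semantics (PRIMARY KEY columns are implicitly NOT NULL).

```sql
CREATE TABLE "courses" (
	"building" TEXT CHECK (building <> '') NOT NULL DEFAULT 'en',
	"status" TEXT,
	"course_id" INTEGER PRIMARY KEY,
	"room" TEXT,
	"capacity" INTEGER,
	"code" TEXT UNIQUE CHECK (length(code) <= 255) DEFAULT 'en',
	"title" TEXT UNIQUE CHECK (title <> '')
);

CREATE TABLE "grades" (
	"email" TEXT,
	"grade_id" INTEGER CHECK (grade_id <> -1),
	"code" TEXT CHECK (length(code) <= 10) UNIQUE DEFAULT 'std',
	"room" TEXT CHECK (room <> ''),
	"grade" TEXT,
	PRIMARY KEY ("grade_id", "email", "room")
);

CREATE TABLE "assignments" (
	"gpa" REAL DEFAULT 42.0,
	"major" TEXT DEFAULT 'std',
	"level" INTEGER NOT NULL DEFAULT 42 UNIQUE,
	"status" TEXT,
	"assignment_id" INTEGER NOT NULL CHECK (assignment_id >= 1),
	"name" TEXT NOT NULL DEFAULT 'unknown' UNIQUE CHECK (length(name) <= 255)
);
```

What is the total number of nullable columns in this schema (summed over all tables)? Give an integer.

10

courses: 5 nullable (status, room, capacity, code, title — PK (course_id) and explicit NOT NULL columns excluded).
grades: 2 nullable (code, grade — PK (grade_id, email, room) and explicit NOT NULL columns excluded).
assignments: 3 nullable (gpa, major, status — PK none and explicit NOT NULL columns excluded).
Total: 5 + 2 + 3 = 10.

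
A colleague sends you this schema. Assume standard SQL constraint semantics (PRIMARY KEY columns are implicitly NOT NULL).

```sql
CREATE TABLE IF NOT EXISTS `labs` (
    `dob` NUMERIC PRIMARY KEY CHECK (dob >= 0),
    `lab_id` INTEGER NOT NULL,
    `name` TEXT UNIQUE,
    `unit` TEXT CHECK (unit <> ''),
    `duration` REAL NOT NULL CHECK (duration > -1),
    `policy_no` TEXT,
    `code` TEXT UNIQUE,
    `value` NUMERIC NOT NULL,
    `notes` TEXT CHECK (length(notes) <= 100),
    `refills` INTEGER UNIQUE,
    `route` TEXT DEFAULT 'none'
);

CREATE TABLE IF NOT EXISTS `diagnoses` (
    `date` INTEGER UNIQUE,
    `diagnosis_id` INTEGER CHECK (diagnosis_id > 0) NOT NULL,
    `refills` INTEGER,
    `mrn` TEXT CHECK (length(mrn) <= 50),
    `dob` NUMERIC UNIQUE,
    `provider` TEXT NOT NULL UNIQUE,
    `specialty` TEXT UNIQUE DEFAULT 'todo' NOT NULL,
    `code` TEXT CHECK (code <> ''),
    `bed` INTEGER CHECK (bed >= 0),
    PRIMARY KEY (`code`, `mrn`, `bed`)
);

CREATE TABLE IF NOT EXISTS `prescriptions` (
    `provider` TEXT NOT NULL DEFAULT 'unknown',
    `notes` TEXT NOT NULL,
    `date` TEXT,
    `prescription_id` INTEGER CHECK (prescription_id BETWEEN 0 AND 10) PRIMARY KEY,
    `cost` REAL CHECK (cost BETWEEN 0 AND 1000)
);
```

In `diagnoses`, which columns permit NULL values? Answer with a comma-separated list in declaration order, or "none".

- date: UNIQUE does not imply NOT NULL → nullable.
- diagnosis_id: declared NOT NULL → not nullable.
- refills: no NOT NULL constraint applies → nullable.
- mrn: part of the PRIMARY KEY, which implies NOT NULL → not nullable.
- dob: UNIQUE does not imply NOT NULL → nullable.
- provider: declared NOT NULL → not nullable.
- specialty: declared NOT NULL → not nullable.
- code: part of the PRIMARY KEY, which implies NOT NULL → not nullable.
- bed: part of the PRIMARY KEY, which implies NOT NULL → not nullable.

date, refills, dob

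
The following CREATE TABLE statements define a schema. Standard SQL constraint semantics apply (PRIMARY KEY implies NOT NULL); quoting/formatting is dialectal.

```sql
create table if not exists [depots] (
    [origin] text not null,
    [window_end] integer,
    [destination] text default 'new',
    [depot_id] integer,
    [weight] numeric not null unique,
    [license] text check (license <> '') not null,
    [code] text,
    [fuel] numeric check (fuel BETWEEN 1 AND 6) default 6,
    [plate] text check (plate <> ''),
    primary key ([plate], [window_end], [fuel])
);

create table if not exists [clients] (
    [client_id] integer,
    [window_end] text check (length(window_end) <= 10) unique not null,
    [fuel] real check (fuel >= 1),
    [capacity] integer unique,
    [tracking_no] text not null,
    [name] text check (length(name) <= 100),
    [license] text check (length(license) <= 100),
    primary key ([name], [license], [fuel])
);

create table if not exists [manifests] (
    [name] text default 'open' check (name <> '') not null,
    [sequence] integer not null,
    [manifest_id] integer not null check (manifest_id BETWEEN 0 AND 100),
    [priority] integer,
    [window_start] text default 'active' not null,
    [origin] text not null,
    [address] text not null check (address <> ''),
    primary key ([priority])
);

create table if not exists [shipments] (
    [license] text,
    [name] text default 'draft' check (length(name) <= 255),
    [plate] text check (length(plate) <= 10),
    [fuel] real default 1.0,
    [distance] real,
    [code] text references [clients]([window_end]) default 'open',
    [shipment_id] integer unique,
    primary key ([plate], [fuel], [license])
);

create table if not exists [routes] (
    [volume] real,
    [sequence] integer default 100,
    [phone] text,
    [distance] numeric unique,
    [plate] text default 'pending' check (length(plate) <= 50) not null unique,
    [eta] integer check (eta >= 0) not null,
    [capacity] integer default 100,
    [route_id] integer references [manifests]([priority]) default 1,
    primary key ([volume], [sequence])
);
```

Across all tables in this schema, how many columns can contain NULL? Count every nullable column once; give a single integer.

13

depots: 3 nullable (destination, depot_id, code — PK (plate, window_end, fuel) and explicit NOT NULL columns excluded).
clients: 2 nullable (client_id, capacity — PK (name, license, fuel) and explicit NOT NULL columns excluded).
manifests: 0 nullable (none — PK (priority) and explicit NOT NULL columns excluded).
shipments: 4 nullable (name, distance, code, shipment_id — PK (plate, fuel, license) and explicit NOT NULL columns excluded).
routes: 4 nullable (phone, distance, capacity, route_id — PK (volume, sequence) and explicit NOT NULL columns excluded).
Total: 3 + 2 + 0 + 4 + 4 = 13.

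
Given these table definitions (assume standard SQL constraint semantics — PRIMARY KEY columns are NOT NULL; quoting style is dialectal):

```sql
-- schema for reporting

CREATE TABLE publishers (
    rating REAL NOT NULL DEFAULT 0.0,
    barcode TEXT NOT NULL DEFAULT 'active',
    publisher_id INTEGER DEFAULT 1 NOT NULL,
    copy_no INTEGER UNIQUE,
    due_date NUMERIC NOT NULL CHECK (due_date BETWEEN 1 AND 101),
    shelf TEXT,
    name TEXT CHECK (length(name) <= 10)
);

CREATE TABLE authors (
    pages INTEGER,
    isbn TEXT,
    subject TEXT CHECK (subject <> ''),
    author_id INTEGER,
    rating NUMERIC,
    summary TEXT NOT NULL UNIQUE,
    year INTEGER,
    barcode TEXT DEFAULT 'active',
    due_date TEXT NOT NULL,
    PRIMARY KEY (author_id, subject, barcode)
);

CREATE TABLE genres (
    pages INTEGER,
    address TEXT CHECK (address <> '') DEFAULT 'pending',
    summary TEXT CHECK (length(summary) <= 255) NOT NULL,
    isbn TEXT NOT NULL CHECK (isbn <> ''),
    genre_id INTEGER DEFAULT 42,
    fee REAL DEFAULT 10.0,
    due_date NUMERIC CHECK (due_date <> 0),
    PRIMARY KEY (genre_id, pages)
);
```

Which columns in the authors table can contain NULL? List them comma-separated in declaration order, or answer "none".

pages, isbn, rating, year

- pages: no NOT NULL constraint applies → nullable.
- isbn: no NOT NULL constraint applies → nullable.
- subject: part of the PRIMARY KEY, which implies NOT NULL → not nullable.
- author_id: part of the PRIMARY KEY, which implies NOT NULL → not nullable.
- rating: no NOT NULL constraint applies → nullable.
- summary: declared NOT NULL → not nullable.
- year: no NOT NULL constraint applies → nullable.
- barcode: part of the PRIMARY KEY, which implies NOT NULL → not nullable.
- due_date: declared NOT NULL → not nullable.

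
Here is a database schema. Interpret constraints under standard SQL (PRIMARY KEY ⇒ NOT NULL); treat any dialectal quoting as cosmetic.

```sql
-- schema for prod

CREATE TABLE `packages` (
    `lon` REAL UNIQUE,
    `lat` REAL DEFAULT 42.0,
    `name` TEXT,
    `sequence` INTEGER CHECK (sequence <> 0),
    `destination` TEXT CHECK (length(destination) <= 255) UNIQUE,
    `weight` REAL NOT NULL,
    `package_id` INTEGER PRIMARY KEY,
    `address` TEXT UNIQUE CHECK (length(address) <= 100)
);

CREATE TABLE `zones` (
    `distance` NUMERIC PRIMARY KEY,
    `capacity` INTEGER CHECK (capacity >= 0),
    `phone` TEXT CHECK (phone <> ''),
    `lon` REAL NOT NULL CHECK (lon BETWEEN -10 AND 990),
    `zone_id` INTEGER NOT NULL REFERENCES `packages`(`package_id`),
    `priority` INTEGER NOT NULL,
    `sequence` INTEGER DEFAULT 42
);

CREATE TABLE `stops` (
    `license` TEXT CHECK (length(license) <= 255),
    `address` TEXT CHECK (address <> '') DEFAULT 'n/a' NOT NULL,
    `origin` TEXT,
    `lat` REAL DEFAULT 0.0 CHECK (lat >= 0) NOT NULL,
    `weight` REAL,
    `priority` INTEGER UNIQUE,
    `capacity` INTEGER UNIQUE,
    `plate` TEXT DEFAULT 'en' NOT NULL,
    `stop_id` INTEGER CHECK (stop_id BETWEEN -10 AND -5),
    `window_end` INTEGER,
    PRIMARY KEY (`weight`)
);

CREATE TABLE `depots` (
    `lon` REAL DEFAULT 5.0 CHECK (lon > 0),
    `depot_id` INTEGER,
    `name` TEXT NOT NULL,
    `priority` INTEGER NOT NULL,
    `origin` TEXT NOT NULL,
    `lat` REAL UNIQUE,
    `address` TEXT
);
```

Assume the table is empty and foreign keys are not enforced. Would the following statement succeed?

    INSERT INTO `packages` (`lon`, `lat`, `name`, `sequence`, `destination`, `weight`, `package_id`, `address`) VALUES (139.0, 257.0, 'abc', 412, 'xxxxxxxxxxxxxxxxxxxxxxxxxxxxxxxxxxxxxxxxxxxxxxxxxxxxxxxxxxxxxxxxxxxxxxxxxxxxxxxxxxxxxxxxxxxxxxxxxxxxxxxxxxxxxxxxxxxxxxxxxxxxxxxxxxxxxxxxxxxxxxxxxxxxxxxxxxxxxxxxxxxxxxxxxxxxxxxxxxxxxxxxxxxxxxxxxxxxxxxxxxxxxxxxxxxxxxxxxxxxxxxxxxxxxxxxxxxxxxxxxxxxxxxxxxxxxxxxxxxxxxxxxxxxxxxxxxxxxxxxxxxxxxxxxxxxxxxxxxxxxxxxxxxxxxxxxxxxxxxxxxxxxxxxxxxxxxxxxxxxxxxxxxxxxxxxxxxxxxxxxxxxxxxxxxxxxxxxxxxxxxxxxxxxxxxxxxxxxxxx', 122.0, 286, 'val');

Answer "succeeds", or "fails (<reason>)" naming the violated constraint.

fails (CHECK on destination)

The value 'xxxxxxxxxxxxxxxxxxxxxxxxxxxxxxxxxxxxxxxxxxxxxxxxxxxxxxxxxxxxxxxxxxxxxxxxxxxxxxxxxxxxxxxxxxxxxxxxxxxxxxxxxxxxxxxxxxxxxxxxxxxxxxxxxxxxxxxxxxxxxxxxxxxxxxxxxxxxxxxxxxxxxxxxxxxxxxxxxxxxxxxxxxxxxxxxxxxxxxxxxxxxxxxxxxxxxxxxxxxxxxxxxxxxxxxxxxxxxxxxxxxxxxxxxxxxxxxxxxxxxxxxxxxxxxxxxxxxxxxxxxxxxxxxxxxxxxxxxxxxxxxxxxxxxxxxxxxxxxxxxxxxxxxxxxxxxxxxxxxxxxxxxxxxxxxxxxxxxxxxxxxxxxxxxxxxxxxxxxxxxxxxxxxxxxxxxxxxxxxx' for destination violates CHECK (length(destination) <= 255).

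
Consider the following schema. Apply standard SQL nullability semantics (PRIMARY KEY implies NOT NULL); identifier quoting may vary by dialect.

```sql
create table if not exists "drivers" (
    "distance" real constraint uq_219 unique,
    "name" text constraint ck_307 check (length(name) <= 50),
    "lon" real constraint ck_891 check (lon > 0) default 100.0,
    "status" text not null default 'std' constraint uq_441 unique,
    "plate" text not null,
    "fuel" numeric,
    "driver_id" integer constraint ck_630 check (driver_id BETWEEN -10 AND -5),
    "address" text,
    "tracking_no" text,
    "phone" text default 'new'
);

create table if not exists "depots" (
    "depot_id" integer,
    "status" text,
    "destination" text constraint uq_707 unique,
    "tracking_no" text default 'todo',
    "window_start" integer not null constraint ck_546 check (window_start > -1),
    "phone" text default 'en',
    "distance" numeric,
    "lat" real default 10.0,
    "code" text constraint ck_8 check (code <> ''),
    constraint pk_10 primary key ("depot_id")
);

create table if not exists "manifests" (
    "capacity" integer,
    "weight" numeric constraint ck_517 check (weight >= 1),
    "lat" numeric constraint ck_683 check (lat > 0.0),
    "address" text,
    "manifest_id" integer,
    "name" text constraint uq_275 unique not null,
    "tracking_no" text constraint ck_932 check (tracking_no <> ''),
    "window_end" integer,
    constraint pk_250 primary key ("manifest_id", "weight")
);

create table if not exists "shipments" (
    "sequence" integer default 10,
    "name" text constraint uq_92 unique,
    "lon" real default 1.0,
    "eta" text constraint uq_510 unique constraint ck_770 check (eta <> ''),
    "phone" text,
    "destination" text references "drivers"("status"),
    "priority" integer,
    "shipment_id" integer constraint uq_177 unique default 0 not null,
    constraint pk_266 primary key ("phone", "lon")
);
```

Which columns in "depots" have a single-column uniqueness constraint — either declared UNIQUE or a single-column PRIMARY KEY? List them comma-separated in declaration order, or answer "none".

depot_id, destination

- depot_id: single-column PRIMARY KEY → unique.
- status: no UNIQUE or single-column PK constraint.
- destination: declared UNIQUE → unique.
- tracking_no: no UNIQUE or single-column PK constraint.
- window_start: no UNIQUE or single-column PK constraint.
- phone: no UNIQUE or single-column PK constraint.
- distance: no UNIQUE or single-column PK constraint.
- lat: no UNIQUE or single-column PK constraint.
- code: no UNIQUE or single-column PK constraint.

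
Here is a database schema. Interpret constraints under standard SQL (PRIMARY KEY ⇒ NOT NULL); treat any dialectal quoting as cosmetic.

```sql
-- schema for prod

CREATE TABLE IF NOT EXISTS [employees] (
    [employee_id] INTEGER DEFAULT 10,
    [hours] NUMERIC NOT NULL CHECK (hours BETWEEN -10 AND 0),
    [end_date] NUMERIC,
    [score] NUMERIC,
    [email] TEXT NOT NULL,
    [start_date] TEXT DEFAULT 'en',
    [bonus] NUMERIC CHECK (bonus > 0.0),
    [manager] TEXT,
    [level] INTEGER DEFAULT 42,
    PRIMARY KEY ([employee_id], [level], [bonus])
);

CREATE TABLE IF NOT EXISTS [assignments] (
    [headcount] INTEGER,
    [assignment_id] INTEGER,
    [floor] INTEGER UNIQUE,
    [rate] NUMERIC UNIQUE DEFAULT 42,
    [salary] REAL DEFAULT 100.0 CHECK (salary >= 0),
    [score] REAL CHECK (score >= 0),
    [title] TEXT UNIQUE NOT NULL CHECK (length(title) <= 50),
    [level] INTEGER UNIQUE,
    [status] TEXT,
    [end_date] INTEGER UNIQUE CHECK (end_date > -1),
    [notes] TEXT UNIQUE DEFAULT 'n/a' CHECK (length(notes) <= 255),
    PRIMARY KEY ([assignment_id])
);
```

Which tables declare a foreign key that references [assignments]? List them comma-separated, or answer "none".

No REFERENCES clause anywhere in the schema names assignments.

none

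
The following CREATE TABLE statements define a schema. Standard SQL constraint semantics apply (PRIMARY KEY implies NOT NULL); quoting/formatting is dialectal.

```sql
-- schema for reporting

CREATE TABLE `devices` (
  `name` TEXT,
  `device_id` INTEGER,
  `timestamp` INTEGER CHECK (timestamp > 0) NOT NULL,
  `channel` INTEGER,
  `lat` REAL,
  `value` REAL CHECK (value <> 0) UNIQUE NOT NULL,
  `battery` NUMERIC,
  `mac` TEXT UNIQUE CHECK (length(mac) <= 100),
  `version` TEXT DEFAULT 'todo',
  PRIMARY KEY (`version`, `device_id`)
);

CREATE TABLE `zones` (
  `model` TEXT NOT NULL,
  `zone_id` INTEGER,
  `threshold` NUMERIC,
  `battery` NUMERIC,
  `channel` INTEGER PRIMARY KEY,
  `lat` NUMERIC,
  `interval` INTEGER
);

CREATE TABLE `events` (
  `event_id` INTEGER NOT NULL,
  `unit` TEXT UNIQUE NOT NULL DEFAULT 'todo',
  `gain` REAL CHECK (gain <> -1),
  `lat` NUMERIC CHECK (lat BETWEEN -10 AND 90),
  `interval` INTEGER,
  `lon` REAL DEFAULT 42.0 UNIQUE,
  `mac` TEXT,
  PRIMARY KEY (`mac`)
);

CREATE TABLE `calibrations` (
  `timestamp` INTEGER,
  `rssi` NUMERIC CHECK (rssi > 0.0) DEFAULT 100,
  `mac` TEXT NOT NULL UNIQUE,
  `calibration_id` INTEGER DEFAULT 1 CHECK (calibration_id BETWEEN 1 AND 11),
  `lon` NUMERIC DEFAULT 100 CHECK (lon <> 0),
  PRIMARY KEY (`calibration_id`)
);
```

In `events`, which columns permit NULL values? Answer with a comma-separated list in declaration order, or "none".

gain, lat, interval, lon

- event_id: declared NOT NULL → not nullable.
- unit: declared NOT NULL → not nullable.
- gain: CHECK does not forbid NULL (a CHECK constraint passes when its expression is NULL) → nullable.
- lat: CHECK does not forbid NULL (a CHECK constraint passes when its expression is NULL) → nullable.
- interval: no NOT NULL constraint applies → nullable.
- lon: UNIQUE does not imply NOT NULL → nullable.
- mac: part of the PRIMARY KEY, which implies NOT NULL → not nullable.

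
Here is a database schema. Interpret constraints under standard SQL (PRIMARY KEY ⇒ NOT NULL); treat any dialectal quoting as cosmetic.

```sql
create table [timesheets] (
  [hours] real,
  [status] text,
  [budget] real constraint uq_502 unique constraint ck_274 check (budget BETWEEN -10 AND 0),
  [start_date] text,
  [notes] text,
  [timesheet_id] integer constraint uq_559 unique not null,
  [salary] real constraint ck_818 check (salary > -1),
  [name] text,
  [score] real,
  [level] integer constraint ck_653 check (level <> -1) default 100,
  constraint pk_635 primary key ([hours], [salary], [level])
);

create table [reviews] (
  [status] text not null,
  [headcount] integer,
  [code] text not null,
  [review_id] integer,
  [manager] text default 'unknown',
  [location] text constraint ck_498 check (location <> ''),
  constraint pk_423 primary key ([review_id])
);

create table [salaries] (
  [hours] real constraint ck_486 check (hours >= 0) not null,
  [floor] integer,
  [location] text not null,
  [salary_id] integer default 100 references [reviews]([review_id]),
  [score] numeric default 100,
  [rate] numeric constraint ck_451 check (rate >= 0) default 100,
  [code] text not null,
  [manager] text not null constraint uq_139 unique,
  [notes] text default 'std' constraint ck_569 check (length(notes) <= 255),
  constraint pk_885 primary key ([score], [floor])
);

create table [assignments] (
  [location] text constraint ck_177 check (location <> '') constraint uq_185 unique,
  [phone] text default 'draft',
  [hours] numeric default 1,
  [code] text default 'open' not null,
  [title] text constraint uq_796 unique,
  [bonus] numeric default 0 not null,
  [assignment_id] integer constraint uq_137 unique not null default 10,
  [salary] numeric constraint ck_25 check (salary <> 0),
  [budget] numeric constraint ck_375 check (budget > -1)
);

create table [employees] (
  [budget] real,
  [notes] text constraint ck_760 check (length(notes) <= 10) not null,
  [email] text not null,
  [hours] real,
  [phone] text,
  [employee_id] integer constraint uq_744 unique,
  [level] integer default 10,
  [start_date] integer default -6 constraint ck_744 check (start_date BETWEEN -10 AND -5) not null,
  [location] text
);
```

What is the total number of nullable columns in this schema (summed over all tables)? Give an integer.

24

timesheets: 6 nullable (status, budget, start_date, notes, name, score — PK (hours, salary, level) and explicit NOT NULL columns excluded).
reviews: 3 nullable (headcount, manager, location — PK (review_id) and explicit NOT NULL columns excluded).
salaries: 3 nullable (salary_id, rate, notes — PK (score, floor) and explicit NOT NULL columns excluded).
assignments: 6 nullable (location, phone, hours, title, salary, budget — PK none and explicit NOT NULL columns excluded).
employees: 6 nullable (budget, hours, phone, employee_id, level, location — PK none and explicit NOT NULL columns excluded).
Total: 6 + 3 + 3 + 6 + 6 = 24.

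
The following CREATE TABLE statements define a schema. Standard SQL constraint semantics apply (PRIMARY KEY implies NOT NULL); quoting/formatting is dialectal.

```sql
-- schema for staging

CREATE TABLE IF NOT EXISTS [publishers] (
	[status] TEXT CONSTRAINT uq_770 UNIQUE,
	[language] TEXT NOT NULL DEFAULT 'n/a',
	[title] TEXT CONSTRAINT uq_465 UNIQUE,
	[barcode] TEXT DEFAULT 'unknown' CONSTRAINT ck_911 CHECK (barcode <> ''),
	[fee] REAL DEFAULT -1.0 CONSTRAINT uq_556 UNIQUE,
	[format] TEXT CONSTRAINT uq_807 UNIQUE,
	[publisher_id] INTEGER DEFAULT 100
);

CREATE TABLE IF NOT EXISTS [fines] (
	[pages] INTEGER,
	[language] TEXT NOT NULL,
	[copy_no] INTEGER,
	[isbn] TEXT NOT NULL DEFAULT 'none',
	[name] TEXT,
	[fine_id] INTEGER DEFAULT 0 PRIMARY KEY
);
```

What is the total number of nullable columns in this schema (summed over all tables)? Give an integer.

publishers: 6 nullable (status, title, barcode, fee, format, publisher_id — PK none and explicit NOT NULL columns excluded).
fines: 3 nullable (pages, copy_no, name — PK (fine_id) and explicit NOT NULL columns excluded).
Total: 6 + 3 = 9.

9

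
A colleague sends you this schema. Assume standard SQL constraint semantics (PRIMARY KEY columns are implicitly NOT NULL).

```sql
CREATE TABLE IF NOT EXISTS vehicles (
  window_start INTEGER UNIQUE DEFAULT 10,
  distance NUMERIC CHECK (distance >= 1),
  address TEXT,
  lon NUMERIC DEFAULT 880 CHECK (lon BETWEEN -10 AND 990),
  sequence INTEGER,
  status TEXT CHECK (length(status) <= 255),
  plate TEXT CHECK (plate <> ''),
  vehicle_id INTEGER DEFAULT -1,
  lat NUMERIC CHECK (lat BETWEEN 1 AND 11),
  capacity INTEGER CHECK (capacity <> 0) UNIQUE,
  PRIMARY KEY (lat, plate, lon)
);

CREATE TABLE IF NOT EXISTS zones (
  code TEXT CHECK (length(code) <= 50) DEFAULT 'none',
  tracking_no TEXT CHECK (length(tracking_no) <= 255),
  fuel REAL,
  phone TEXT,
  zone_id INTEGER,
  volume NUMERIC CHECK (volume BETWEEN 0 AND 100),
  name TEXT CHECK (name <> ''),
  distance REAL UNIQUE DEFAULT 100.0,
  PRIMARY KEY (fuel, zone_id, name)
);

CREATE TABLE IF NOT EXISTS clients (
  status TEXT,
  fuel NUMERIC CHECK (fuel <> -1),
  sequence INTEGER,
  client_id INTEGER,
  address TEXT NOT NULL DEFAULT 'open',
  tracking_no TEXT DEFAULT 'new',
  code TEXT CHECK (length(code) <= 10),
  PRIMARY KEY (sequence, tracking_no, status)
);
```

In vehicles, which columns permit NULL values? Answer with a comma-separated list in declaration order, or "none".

window_start, distance, address, sequence, status, vehicle_id, capacity

- window_start: UNIQUE does not imply NOT NULL → nullable.
- distance: CHECK does not forbid NULL (a CHECK constraint passes when its expression is NULL) → nullable.
- address: no NOT NULL constraint applies → nullable.
- lon: part of the PRIMARY KEY, which implies NOT NULL → not nullable.
- sequence: no NOT NULL constraint applies → nullable.
- status: CHECK does not forbid NULL (a CHECK constraint passes when its expression is NULL) → nullable.
- plate: part of the PRIMARY KEY, which implies NOT NULL → not nullable.
- vehicle_id: DEFAULT only fills an omitted column; an explicit NULL is still allowed → nullable.
- lat: part of the PRIMARY KEY, which implies NOT NULL → not nullable.
- capacity: CHECK does not forbid NULL (a CHECK constraint passes when its expression is NULL) → nullable.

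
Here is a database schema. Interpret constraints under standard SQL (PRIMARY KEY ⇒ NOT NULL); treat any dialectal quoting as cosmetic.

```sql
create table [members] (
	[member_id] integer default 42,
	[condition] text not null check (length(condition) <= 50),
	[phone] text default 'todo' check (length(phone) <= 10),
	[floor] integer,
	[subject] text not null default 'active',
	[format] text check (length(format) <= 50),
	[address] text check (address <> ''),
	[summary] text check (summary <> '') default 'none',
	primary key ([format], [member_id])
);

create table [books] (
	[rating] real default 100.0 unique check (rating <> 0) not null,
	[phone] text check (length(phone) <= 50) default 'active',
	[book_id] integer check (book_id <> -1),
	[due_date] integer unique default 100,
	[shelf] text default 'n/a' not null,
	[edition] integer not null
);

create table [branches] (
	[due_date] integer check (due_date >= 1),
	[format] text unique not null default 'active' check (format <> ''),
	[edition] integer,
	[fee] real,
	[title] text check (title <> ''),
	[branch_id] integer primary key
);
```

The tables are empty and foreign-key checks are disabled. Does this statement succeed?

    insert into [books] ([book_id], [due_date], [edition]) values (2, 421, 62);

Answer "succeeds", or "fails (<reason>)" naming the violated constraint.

NOT NULL columns: edition is supplied; rating defaults to 100.0; shelf defaults to 'n/a'.
CHECK constraints: 2 satisfies (book_id <> -1).
No constraint is violated.

succeeds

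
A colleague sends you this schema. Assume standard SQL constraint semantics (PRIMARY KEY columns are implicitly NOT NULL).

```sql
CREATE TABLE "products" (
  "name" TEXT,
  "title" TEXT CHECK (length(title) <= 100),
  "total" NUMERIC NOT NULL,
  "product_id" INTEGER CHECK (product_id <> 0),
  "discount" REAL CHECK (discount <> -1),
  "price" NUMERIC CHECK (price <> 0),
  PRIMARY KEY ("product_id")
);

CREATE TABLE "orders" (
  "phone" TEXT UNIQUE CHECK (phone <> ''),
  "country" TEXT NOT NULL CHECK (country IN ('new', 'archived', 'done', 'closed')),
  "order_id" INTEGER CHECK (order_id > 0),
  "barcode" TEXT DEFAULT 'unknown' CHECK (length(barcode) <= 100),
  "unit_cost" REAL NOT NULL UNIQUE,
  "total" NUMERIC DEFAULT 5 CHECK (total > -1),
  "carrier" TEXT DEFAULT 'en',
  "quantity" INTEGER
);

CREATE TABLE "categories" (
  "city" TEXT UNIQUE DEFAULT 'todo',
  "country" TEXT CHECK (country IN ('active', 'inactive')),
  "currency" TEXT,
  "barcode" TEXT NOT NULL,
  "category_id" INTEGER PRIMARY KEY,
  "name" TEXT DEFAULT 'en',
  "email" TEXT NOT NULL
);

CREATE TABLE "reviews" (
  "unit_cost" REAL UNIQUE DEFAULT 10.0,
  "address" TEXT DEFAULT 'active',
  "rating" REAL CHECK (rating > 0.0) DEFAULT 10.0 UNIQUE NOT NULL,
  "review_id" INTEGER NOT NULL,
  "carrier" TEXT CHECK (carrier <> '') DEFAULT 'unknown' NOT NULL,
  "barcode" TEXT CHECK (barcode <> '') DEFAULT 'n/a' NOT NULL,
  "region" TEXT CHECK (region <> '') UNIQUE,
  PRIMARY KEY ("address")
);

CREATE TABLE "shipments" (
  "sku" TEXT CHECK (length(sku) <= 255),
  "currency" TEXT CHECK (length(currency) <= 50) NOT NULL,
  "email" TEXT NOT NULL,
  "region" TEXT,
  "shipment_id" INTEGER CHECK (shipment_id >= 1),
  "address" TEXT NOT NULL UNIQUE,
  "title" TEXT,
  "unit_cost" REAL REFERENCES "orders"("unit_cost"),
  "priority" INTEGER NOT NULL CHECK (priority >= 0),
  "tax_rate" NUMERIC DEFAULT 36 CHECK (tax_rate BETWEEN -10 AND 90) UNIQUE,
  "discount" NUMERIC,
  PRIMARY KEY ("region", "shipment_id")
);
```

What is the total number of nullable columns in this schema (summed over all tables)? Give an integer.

products: 4 nullable (name, title, discount, price — PK (product_id) and explicit NOT NULL columns excluded).
orders: 6 nullable (phone, order_id, barcode, total, carrier, quantity — PK none and explicit NOT NULL columns excluded).
categories: 4 nullable (city, country, currency, name — PK (category_id) and explicit NOT NULL columns excluded).
reviews: 2 nullable (unit_cost, region — PK (address) and explicit NOT NULL columns excluded).
shipments: 5 nullable (sku, title, unit_cost, tax_rate, discount — PK (region, shipment_id) and explicit NOT NULL columns excluded).
Total: 4 + 6 + 4 + 2 + 5 = 21.

21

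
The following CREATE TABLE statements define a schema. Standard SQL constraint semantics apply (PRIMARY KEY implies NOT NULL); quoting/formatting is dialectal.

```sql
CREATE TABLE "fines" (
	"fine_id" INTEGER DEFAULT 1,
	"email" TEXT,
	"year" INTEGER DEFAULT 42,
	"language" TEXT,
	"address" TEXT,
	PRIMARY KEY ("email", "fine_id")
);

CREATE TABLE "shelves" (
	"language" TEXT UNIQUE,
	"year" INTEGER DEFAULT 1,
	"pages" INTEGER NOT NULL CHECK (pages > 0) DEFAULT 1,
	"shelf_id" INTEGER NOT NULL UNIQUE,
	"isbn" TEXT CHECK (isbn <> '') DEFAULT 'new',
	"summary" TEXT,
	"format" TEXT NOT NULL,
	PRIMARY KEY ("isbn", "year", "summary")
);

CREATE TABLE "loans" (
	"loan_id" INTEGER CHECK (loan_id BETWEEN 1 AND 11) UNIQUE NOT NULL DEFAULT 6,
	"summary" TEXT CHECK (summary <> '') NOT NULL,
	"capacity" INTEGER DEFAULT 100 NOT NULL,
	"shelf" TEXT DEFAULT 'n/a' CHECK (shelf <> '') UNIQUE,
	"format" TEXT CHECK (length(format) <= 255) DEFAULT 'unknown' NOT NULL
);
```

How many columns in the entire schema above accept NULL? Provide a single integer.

5

fines: 3 nullable (year, language, address — PK (email, fine_id) and explicit NOT NULL columns excluded).
shelves: 1 nullable (language — PK (isbn, year, summary) and explicit NOT NULL columns excluded).
loans: 1 nullable (shelf — PK none and explicit NOT NULL columns excluded).
Total: 3 + 1 + 1 = 5.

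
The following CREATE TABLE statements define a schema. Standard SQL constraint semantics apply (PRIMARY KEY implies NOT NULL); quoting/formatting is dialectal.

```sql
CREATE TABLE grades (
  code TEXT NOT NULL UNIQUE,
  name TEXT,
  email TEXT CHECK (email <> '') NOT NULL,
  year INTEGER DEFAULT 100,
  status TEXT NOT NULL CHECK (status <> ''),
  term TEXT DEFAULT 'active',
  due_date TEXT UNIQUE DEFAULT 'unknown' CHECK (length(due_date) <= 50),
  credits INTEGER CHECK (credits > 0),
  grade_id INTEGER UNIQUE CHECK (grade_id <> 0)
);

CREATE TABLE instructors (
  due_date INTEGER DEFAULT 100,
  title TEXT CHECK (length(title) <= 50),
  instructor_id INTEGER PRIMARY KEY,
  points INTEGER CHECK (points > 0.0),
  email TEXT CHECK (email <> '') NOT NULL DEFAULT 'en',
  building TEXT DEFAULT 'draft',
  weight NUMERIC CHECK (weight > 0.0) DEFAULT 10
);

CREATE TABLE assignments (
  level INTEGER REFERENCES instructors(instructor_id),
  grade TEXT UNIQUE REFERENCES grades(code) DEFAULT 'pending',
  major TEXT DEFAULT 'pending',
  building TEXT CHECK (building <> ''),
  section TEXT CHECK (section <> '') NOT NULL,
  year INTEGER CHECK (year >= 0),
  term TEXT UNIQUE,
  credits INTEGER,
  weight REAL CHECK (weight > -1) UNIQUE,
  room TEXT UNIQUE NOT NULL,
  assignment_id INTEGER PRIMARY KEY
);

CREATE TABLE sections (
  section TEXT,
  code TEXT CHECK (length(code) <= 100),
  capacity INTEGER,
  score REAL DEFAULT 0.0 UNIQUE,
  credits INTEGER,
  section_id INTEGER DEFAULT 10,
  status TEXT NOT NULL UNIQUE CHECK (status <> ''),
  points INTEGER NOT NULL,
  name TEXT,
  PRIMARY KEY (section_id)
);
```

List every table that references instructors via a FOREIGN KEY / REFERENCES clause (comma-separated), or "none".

assignments

- assignments.level references instructors(instructor_id).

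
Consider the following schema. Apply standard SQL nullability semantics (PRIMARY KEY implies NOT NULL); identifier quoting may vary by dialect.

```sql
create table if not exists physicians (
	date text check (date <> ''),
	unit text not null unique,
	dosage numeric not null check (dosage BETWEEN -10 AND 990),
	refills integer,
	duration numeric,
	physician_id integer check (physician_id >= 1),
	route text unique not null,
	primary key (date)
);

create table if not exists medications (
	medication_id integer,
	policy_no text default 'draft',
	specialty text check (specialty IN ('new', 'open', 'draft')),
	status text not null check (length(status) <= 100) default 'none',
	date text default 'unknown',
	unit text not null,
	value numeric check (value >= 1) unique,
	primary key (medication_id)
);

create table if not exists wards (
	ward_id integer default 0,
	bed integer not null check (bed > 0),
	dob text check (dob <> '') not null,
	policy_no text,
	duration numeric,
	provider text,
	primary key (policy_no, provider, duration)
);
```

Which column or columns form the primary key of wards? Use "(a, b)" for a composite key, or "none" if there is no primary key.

A table-level PRIMARY KEY clause names 3 columns: policy_no, provider, duration.
This is a composite key — the combination is unique, not each column individually.

(policy_no, provider, duration)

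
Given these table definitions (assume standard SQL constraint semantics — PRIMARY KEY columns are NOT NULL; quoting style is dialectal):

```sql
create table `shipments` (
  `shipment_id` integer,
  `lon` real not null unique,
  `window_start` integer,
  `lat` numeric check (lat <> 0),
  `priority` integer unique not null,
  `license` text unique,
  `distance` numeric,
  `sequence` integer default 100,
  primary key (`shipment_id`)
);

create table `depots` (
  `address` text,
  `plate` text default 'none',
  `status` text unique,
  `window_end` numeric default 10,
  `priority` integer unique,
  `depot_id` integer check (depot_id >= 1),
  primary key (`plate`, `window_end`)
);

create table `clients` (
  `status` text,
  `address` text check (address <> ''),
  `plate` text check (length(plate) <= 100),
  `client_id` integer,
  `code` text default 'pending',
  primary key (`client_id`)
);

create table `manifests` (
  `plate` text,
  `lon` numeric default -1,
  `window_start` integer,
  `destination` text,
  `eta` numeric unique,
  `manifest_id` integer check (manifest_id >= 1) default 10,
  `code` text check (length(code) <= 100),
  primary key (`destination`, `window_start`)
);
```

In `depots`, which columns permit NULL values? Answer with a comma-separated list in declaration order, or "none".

address, status, priority, depot_id

- address: no NOT NULL constraint applies → nullable.
- plate: part of the PRIMARY KEY, which implies NOT NULL → not nullable.
- status: UNIQUE does not imply NOT NULL → nullable.
- window_end: part of the PRIMARY KEY, which implies NOT NULL → not nullable.
- priority: UNIQUE does not imply NOT NULL → nullable.
- depot_id: CHECK does not forbid NULL (a CHECK constraint passes when its expression is NULL) → nullable.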